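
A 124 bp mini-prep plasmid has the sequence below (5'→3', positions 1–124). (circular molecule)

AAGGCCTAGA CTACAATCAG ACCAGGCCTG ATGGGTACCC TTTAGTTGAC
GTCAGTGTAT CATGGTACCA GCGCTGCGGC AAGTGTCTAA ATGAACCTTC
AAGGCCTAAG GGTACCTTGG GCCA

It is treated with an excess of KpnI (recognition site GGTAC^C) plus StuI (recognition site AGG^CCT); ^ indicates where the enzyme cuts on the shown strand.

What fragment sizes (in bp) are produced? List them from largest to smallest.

36, 30, 22, 13, 12, 11 bp

KpnI sites (GGTACC) start at positions 34, 64, 111.
KpnI cuts after base 5 of each site (before the last base), so after positions 38, 68, 115.
StuI sites (AGGCCT) start at positions 2, 24, 102.
StuI cuts after base 3 of each site, so after positions 4, 26, 104.
Combined cut positions: 4, 26, 38, 68, 104, 115.
Circular molecule, 6 cuts → 6 fragments:
  5–26 → 22 bp
  27–38 → 12 bp
  39–68 → 30 bp
  69–104 → 36 bp
  105–115 → 11 bp
  116–124 then 1–4 → 9 + 4 = 13 bp
Sorted largest to smallest: 36, 30, 22, 13, 12, 11 bp.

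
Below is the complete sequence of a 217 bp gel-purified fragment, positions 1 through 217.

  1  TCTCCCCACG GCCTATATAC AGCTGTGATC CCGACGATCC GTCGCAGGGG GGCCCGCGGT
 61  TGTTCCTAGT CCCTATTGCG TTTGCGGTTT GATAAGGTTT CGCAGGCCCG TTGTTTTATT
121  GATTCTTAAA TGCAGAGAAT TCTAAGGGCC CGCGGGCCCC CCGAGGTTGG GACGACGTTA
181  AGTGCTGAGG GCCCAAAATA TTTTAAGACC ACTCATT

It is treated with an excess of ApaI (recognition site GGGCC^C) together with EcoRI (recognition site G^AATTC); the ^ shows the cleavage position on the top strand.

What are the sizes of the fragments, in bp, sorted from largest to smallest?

ApaI sites (GGGCCC) start at positions 50, 146, 154, 189.
ApaI cuts after base 5 of each site (before the last base), so after positions 54, 150, 158, 193.
The EcoRI site (GAATTC) starts at position 137.
EcoRI cuts after the first base of each site, so after position 137.
Combined cut positions: 54, 137, 150, 158, 193.
Linear molecule, 5 cuts → 6 fragments:
  1–54 → 54 bp
  55–137 → 83 bp
  138–150 → 13 bp
  151–158 → 8 bp
  159–193 → 35 bp
  194–217 → 24 bp
Sorted largest to smallest: 83, 54, 35, 24, 13, 8 bp.

83, 54, 35, 24, 13, 8 bp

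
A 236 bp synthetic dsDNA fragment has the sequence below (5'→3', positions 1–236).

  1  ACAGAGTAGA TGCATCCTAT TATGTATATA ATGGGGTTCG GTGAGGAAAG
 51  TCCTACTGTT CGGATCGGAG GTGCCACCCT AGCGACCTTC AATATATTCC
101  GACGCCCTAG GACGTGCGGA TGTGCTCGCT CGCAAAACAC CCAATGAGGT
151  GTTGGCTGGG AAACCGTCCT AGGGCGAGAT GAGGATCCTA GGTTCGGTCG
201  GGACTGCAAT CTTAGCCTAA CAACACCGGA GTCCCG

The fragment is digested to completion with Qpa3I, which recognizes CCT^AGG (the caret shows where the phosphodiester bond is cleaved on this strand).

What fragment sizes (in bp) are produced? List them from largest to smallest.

Qpa3I sites (CCTAGG) start at positions 106, 168, 187.
Qpa3I cuts after base 3 of each site, so after positions 108, 170, 189.
Linear molecule, 3 cuts → 4 fragments:
  1–108 → 108 bp
  109–170 → 62 bp
  171–189 → 19 bp
  190–236 → 47 bp
Sorted largest to smallest: 108, 62, 47, 19 bp.

108, 62, 47, 19 bp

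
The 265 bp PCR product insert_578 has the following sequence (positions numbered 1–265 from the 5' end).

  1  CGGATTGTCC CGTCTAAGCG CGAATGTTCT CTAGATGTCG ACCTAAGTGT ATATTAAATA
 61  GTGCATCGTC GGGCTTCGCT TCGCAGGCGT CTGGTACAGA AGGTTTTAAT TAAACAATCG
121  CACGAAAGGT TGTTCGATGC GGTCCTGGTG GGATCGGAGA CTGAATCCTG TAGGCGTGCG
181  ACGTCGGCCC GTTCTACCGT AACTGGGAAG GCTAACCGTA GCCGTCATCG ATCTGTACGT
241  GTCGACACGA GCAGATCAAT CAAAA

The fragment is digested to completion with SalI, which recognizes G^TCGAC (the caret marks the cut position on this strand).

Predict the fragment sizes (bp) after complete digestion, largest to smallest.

204, 37, 24 bp

SalI sites (GTCGAC) start at positions 37, 241.
SalI cuts after the first base of each site, so after positions 37, 241.
Linear molecule, 2 cuts → 3 fragments:
  1–37 → 37 bp
  38–241 → 204 bp
  242–265 → 24 bp
Sorted largest to smallest: 204, 37, 24 bp.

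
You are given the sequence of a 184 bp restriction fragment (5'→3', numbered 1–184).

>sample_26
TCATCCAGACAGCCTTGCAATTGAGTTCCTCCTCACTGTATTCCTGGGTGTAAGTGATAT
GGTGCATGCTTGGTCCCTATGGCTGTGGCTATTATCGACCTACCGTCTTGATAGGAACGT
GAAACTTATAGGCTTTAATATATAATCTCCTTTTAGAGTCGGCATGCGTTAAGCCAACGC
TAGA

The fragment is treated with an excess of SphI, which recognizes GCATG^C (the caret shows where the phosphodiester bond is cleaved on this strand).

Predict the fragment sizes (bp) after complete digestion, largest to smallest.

SphI sites (GCATGC) start at positions 64, 162.
SphI cuts after base 5 of each site (before the last base), so after positions 68, 166.
Linear molecule, 2 cuts → 3 fragments:
  1–68 → 68 bp
  69–166 → 98 bp
  167–184 → 18 bp
Sorted largest to smallest: 98, 68, 18 bp.

98, 68, 18 bp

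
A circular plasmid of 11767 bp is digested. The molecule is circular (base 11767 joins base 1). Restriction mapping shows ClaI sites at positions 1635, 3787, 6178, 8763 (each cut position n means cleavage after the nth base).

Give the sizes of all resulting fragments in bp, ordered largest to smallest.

Circular molecule, 4 cuts → 4 fragments:
  3787 − 1635 = 2152 bp
  6178 − 3787 = 2391 bp
  8763 − 6178 = 2585 bp
  wrap: 11767 − 8763 + 1635 = 4639 bp
Sorted largest to smallest: 4639, 2585, 2391, 2152 bp.

4639, 2585, 2391, 2152 bp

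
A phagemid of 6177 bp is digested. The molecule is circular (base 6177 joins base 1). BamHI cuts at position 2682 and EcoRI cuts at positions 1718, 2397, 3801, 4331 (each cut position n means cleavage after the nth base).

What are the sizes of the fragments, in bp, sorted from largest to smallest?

3564, 1119, 679, 530, 285 bp

Combined cut positions (sorted): 1718, 2397, 2682, 3801, 4331.
Circular molecule, 5 cuts → 5 fragments:
  2397 − 1718 = 679 bp
  2682 − 2397 = 285 bp
  3801 − 2682 = 1119 bp
  4331 − 3801 = 530 bp
  wrap: 6177 − 4331 + 1718 = 3564 bp
Sorted largest to smallest: 3564, 1119, 679, 530, 285 bp.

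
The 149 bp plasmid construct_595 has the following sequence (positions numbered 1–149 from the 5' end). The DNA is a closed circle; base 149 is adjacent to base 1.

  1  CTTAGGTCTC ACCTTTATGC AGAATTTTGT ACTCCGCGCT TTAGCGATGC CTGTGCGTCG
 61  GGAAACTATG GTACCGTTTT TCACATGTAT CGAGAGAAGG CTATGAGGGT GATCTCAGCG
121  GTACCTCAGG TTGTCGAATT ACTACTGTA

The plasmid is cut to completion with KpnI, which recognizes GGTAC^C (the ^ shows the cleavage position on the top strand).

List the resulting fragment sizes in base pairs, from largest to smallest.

KpnI sites (GGTACC) start at positions 70, 120.
KpnI cuts after base 5 of each site (before the last base), so after positions 74, 124.
Circular molecule, 2 cuts → 2 fragments:
  75–124 → 50 bp
  125–149 then 1–74 → 25 + 74 = 99 bp
Sorted largest to smallest: 99, 50 bp.

99, 50 bp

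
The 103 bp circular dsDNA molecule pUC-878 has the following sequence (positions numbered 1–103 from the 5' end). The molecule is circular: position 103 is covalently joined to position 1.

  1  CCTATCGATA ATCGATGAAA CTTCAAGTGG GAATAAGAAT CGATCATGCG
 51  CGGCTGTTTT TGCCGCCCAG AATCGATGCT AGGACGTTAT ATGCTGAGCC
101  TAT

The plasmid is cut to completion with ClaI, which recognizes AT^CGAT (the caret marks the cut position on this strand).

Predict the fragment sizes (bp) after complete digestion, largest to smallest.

35, 33, 28, 7 bp

ClaI sites (ATCGAT) start at positions 4, 11, 39, 72.
ClaI cuts after base 2 of each site, so after positions 5, 12, 40, 73.
Circular molecule, 4 cuts → 4 fragments:
  6–12 → 7 bp
  13–40 → 28 bp
  41–73 → 33 bp
  74–103 then 1–5 → 30 + 5 = 35 bp
Sorted largest to smallest: 35, 33, 28, 7 bp.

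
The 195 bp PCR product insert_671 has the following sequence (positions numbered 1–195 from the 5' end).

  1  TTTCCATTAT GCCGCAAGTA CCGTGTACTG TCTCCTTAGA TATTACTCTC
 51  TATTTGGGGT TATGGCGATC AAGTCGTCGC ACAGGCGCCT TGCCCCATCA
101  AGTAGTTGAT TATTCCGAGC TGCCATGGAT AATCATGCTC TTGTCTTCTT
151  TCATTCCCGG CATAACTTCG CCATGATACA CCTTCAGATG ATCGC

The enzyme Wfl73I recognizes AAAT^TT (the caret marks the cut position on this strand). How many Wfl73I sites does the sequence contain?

No occurrence of AAATTT is present in the sequence.
Wfl73I does not cut: 0 sites.

0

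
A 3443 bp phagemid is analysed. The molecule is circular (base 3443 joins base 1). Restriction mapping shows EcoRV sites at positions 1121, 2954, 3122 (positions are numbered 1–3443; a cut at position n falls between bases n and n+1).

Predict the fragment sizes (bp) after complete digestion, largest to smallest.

1833, 1442, 168 bp

Circular molecule, 3 cuts → 3 fragments:
  2954 − 1121 = 1833 bp
  3122 − 2954 = 168 bp
  wrap: 3443 − 3122 + 1121 = 1442 bp
Sorted largest to smallest: 1833, 1442, 168 bp.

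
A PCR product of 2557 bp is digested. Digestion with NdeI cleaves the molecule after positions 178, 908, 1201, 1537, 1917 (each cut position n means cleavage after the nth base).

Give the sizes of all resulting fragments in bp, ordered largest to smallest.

730, 640, 380, 336, 293, 178 bp

Linear molecule, 5 cuts → 6 fragments:
  178 − 0 = 178 bp
  908 − 178 = 730 bp
  1201 − 908 = 293 bp
  1537 − 1201 = 336 bp
  1917 − 1537 = 380 bp
  2557 − 1917 = 640 bp
Sorted largest to smallest: 730, 640, 380, 336, 293, 178 bp.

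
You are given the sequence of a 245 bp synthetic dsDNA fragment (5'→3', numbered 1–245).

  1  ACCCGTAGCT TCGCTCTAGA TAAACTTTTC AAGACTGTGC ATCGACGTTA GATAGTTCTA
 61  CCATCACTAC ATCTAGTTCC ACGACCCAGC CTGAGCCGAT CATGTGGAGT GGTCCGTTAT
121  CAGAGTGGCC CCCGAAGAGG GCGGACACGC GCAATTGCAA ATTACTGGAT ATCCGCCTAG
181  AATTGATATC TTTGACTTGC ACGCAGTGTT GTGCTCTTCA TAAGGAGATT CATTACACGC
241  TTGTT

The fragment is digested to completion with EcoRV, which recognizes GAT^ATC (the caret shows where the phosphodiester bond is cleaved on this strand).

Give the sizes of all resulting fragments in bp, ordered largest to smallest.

EcoRV sites (GATATC) start at positions 168, 185.
EcoRV cuts after base 3 of each site, so after positions 170, 187.
Linear molecule, 2 cuts → 3 fragments:
  1–170 → 170 bp
  171–187 → 17 bp
  188–245 → 58 bp
Sorted largest to smallest: 170, 58, 17 bp.

170, 58, 17 bp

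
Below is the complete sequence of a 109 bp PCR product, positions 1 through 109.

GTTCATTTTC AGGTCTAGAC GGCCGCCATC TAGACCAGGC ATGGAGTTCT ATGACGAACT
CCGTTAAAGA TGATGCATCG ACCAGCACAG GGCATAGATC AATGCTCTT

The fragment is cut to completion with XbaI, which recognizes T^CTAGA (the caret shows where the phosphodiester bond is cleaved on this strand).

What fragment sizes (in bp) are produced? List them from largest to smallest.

XbaI sites (TCTAGA) start at positions 14, 29.
XbaI cuts after the first base of each site, so after positions 14, 29.
Linear molecule, 2 cuts → 3 fragments:
  1–14 → 14 bp
  15–29 → 15 bp
  30–109 → 80 bp
Sorted largest to smallest: 80, 15, 14 bp.

80, 15, 14 bp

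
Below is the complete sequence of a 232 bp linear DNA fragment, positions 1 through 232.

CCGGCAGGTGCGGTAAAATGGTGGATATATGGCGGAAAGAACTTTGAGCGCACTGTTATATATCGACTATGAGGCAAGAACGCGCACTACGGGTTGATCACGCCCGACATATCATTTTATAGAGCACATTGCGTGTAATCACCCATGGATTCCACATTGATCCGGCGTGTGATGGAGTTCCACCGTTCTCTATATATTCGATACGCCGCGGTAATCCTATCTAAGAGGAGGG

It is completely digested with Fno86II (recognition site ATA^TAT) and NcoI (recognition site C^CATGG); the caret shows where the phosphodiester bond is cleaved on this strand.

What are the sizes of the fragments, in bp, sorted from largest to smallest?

83, 51, 38, 33, 27 bp

Fno86II sites (ATATAT) start at positions 25, 58, 192.
Fno86II cuts after base 3 of each site, so after positions 27, 60, 194.
The NcoI site (CCATGG) starts at position 143.
NcoI cuts after the first base of each site, so after position 143.
Combined cut positions: 27, 60, 143, 194.
Linear molecule, 4 cuts → 5 fragments:
  1–27 → 27 bp
  28–60 → 33 bp
  61–143 → 83 bp
  144–194 → 51 bp
  195–232 → 38 bp
Sorted largest to smallest: 83, 51, 38, 33, 27 bp.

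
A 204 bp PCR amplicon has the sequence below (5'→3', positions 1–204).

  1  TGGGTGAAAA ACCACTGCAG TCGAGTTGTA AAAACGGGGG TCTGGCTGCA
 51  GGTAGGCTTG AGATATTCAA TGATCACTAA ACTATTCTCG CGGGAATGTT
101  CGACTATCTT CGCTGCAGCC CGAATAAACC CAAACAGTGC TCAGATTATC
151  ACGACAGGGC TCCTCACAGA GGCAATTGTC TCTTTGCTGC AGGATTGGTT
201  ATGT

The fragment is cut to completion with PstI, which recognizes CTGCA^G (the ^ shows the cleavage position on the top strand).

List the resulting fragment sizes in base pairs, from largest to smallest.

PstI sites (CTGCAG) start at positions 15, 46, 113, 187.
PstI cuts after base 5 of each site (before the last base), so after positions 19, 50, 117, 191.
Linear molecule, 4 cuts → 5 fragments:
  1–19 → 19 bp
  20–50 → 31 bp
  51–117 → 67 bp
  118–191 → 74 bp
  192–204 → 13 bp
Sorted largest to smallest: 74, 67, 31, 19, 13 bp.

74, 67, 31, 19, 13 bp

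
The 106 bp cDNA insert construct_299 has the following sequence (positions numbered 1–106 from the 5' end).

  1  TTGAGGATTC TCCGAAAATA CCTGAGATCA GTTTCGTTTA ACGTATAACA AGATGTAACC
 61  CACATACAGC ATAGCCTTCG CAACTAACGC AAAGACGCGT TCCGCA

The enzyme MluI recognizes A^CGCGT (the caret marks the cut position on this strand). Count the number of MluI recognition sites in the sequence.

1

ACGCGT occurs starting at position 95.
MluI cuts at 1 site.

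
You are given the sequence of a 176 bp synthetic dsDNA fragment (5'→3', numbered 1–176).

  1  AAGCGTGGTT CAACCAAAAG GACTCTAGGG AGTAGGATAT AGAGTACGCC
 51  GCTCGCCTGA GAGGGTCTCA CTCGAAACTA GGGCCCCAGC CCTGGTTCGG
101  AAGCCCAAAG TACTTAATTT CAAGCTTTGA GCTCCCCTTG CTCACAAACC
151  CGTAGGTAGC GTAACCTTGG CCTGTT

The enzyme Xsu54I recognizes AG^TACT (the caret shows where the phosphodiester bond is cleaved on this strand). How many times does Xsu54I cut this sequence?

AGTACT occurs starting at position 109.
Xsu54I cuts at 1 site.

1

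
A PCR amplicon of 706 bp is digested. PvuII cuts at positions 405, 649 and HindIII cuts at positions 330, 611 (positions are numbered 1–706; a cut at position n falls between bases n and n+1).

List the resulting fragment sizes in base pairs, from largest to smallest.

Combined cut positions (sorted): 330, 405, 611, 649.
Linear molecule, 4 cuts → 5 fragments:
  330 − 0 = 330 bp
  405 − 330 = 75 bp
  611 − 405 = 206 bp
  649 − 611 = 38 bp
  706 − 649 = 57 bp
Sorted largest to smallest: 330, 206, 75, 57, 38 bp.

330, 206, 75, 57, 38 bp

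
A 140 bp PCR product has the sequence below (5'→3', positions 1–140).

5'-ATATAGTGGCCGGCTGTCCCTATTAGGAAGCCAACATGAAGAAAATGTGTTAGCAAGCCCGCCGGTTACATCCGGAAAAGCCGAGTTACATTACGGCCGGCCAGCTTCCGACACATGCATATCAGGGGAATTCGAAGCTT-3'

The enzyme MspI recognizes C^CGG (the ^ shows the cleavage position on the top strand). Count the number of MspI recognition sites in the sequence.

CCGG occurs starting at positions 10, 62, 72, 97.
MspI cuts at 4 sites.

4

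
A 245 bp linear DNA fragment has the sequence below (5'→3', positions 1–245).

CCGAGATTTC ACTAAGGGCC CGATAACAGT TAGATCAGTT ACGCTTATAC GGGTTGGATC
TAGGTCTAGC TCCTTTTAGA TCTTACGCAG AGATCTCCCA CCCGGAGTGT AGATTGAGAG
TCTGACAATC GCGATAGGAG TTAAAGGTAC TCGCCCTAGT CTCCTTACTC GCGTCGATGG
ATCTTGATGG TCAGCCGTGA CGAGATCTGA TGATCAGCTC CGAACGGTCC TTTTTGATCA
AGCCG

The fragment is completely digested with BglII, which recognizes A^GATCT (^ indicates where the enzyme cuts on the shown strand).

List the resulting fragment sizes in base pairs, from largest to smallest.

BglII sites (AGATCT) start at positions 78, 91, 203.
BglII cuts after the first base of each site, so after positions 78, 91, 203.
Linear molecule, 3 cuts → 4 fragments:
  1–78 → 78 bp
  79–91 → 13 bp
  92–203 → 112 bp
  204–245 → 42 bp
Sorted largest to smallest: 112, 78, 42, 13 bp.

112, 78, 42, 13 bp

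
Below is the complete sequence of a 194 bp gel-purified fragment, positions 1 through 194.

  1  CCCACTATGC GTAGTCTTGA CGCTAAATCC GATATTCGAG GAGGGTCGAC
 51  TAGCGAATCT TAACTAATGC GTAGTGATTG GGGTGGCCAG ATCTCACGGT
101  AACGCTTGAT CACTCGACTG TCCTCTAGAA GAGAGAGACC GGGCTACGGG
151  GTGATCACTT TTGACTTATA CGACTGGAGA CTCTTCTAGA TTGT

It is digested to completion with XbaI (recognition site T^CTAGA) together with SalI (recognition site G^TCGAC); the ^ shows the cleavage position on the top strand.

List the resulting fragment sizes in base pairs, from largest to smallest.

XbaI sites (TCTAGA) start at positions 124, 185.
XbaI cuts after the first base of each site, so after positions 124, 185.
The SalI site (GTCGAC) starts at position 45.
SalI cuts after the first base of each site, so after position 45.
Combined cut positions: 45, 124, 185.
Linear molecule, 3 cuts → 4 fragments:
  1–45 → 45 bp
  46–124 → 79 bp
  125–185 → 61 bp
  186–194 → 9 bp
Sorted largest to smallest: 79, 61, 45, 9 bp.

79, 61, 45, 9 bp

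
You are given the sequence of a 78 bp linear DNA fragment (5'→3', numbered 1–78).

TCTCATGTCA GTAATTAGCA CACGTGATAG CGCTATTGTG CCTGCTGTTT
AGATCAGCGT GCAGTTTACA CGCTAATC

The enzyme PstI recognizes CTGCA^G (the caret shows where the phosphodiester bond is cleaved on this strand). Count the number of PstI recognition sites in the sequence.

0

No occurrence of CTGCAG is present in the sequence.
PstI does not cut: 0 sites.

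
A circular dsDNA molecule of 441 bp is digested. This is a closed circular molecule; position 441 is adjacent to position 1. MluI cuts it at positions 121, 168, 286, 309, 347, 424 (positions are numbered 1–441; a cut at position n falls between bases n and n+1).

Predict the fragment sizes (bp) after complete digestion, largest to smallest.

Circular molecule, 6 cuts → 6 fragments:
  168 − 121 = 47 bp
  286 − 168 = 118 bp
  309 − 286 = 23 bp
  347 − 309 = 38 bp
  424 − 347 = 77 bp
  wrap: 441 − 424 + 121 = 138 bp
Sorted largest to smallest: 138, 118, 77, 47, 38, 23 bp.

138, 118, 77, 47, 38, 23 bp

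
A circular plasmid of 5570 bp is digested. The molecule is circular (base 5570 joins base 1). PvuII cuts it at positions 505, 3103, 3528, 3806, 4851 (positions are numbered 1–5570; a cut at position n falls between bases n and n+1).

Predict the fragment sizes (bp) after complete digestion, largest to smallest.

2598, 1224, 1045, 425, 278 bp

Circular molecule, 5 cuts → 5 fragments:
  3103 − 505 = 2598 bp
  3528 − 3103 = 425 bp
  3806 − 3528 = 278 bp
  4851 − 3806 = 1045 bp
  wrap: 5570 − 4851 + 505 = 1224 bp
Sorted largest to smallest: 2598, 1224, 1045, 425, 278 bp.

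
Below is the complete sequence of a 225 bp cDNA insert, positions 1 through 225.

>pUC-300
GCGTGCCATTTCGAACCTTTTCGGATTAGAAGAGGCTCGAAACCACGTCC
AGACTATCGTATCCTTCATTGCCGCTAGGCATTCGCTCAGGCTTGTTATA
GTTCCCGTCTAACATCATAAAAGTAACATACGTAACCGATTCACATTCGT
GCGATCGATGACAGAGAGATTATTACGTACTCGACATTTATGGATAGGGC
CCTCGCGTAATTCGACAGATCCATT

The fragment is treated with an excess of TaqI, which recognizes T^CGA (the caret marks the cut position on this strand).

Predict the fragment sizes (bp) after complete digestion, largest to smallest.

TaqI sites (TCGA) start at positions 11, 37, 155, 181, 212.
TaqI cuts after the first base of each site, so after positions 11, 37, 155, 181, 212.
Linear molecule, 5 cuts → 6 fragments:
  1–11 → 11 bp
  12–37 → 26 bp
  38–155 → 118 bp
  156–181 → 26 bp
  182–212 → 31 bp
  213–225 → 13 bp
Sorted largest to smallest: 118, 31, 26, 26, 13, 11 bp.

118, 31, 26, 26, 13, 11 bp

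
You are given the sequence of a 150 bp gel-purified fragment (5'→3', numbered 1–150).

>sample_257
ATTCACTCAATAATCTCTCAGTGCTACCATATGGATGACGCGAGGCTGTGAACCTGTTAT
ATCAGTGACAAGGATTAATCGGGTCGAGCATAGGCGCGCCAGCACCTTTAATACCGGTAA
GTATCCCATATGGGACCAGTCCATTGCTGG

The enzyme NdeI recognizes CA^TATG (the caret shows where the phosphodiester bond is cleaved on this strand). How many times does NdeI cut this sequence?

2

CATATG occurs starting at positions 28, 127.
NdeI cuts at 2 sites.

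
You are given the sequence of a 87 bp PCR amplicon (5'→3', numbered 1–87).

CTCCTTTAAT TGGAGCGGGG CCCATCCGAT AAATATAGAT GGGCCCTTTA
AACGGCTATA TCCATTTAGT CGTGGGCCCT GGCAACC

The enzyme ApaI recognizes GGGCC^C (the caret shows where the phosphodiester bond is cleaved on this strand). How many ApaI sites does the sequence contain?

3

GGGCCC occurs starting at positions 18, 41, 74.
ApaI cuts at 3 sites.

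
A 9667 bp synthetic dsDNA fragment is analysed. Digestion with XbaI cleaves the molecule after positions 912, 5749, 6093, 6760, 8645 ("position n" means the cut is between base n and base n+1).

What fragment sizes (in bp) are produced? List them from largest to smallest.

Linear molecule, 5 cuts → 6 fragments:
  912 − 0 = 912 bp
  5749 − 912 = 4837 bp
  6093 − 5749 = 344 bp
  6760 − 6093 = 667 bp
  8645 − 6760 = 1885 bp
  9667 − 8645 = 1022 bp
Sorted largest to smallest: 4837, 1885, 1022, 912, 667, 344 bp.

4837, 1885, 1022, 912, 667, 344 bp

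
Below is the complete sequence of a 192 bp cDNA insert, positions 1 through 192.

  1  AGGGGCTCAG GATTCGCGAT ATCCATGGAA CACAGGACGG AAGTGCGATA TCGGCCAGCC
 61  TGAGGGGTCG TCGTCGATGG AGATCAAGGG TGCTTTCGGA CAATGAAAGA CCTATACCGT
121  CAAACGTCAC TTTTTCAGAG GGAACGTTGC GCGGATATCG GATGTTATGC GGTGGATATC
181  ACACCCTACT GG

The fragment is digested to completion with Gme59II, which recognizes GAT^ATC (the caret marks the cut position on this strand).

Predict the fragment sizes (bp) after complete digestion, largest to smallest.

107, 29, 21, 20, 15 bp

Gme59II sites (GATATC) start at positions 18, 47, 154, 175.
Gme59II cuts after base 3 of each site, so after positions 20, 49, 156, 177.
Linear molecule, 4 cuts → 5 fragments:
  1–20 → 20 bp
  21–49 → 29 bp
  50–156 → 107 bp
  157–177 → 21 bp
  178–192 → 15 bp
Sorted largest to smallest: 107, 29, 21, 20, 15 bp.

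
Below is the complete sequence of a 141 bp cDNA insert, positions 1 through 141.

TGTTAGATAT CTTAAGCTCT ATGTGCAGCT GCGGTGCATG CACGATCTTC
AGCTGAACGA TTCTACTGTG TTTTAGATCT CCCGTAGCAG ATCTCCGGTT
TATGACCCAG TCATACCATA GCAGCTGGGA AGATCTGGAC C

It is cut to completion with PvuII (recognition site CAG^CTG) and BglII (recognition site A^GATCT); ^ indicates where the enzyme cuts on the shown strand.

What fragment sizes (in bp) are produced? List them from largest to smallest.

PvuII sites (CAGCTG) start at positions 26, 50, 122.
PvuII cuts after base 3 of each site, so after positions 28, 52, 124.
BglII sites (AGATCT) start at positions 75, 89, 131.
BglII cuts after the first base of each site, so after positions 75, 89, 131.
Combined cut positions: 28, 52, 75, 89, 124, 131.
Linear molecule, 6 cuts → 7 fragments:
  1–28 → 28 bp
  29–52 → 24 bp
  53–75 → 23 bp
  76–89 → 14 bp
  90–124 → 35 bp
  125–131 → 7 bp
  132–141 → 10 bp
Sorted largest to smallest: 35, 28, 24, 23, 14, 10, 7 bp.

35, 28, 24, 23, 14, 10, 7 bp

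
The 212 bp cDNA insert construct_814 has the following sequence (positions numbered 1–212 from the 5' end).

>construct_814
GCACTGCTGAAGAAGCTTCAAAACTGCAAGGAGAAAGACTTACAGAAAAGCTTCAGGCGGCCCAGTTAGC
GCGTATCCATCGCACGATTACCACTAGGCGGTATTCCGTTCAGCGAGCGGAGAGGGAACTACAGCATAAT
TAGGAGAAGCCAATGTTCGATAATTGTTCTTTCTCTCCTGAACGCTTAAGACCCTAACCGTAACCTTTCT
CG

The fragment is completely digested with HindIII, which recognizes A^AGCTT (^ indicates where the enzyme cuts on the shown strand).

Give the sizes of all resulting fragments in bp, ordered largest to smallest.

HindIII sites (AAGCTT) start at positions 13, 48.
HindIII cuts after the first base of each site, so after positions 13, 48.
Linear molecule, 2 cuts → 3 fragments:
  1–13 → 13 bp
  14–48 → 35 bp
  49–212 → 164 bp
Sorted largest to smallest: 164, 35, 13 bp.

164, 35, 13 bp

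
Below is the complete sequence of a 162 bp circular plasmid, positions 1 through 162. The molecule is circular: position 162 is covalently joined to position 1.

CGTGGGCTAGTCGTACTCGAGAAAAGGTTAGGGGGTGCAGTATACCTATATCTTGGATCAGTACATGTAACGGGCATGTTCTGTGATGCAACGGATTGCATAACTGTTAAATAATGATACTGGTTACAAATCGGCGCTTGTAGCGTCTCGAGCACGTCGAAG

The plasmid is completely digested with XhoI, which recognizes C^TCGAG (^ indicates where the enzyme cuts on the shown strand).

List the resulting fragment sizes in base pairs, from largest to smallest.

131, 31 bp

XhoI sites (CTCGAG) start at positions 16, 147.
XhoI cuts after the first base of each site, so after positions 16, 147.
Circular molecule, 2 cuts → 2 fragments:
  17–147 → 131 bp
  148–162 then 1–16 → 15 + 16 = 31 bp
Sorted largest to smallest: 131, 31 bp.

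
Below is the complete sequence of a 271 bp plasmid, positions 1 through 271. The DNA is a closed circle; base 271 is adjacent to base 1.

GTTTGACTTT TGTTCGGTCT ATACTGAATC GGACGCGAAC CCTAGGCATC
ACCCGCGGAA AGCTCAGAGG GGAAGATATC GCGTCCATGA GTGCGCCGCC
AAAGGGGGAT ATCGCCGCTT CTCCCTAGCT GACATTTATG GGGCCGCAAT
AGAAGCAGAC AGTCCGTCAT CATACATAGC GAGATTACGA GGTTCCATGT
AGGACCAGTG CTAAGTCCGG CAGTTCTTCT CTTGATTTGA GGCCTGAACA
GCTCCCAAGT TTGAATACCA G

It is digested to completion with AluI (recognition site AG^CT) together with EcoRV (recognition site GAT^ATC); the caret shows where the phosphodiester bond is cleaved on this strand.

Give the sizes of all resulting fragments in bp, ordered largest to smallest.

AluI sites (AGCT) start at positions 61, 127, 250.
AluI cuts after base 2 of each site, so after positions 62, 128, 251.
EcoRV sites (GATATC) start at positions 75, 108.
EcoRV cuts after base 3 of each site, so after positions 77, 110.
Combined cut positions: 62, 77, 110, 128, 251.
Circular molecule, 5 cuts → 5 fragments:
  63–77 → 15 bp
  78–110 → 33 bp
  111–128 → 18 bp
  129–251 → 123 bp
  252–271 then 1–62 → 20 + 62 = 82 bp
Sorted largest to smallest: 123, 82, 33, 18, 15 bp.

123, 82, 33, 18, 15 bp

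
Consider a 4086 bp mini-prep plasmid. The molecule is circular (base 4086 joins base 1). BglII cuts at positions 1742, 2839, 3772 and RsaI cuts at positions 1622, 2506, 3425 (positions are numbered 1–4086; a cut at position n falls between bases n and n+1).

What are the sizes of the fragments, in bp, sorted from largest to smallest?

Combined cut positions (sorted): 1622, 1742, 2506, 2839, 3425, 3772.
Circular molecule, 6 cuts → 6 fragments:
  1742 − 1622 = 120 bp
  2506 − 1742 = 764 bp
  2839 − 2506 = 333 bp
  3425 − 2839 = 586 bp
  3772 − 3425 = 347 bp
  wrap: 4086 − 3772 + 1622 = 1936 bp
Sorted largest to smallest: 1936, 764, 586, 347, 333, 120 bp.

1936, 764, 586, 347, 333, 120 bp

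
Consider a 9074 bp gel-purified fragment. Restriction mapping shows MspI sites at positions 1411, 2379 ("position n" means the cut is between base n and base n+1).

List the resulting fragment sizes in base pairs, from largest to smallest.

6695, 1411, 968 bp

Linear molecule, 2 cuts → 3 fragments:
  1411 − 0 = 1411 bp
  2379 − 1411 = 968 bp
  9074 − 2379 = 6695 bp
Sorted largest to smallest: 6695, 1411, 968 bp.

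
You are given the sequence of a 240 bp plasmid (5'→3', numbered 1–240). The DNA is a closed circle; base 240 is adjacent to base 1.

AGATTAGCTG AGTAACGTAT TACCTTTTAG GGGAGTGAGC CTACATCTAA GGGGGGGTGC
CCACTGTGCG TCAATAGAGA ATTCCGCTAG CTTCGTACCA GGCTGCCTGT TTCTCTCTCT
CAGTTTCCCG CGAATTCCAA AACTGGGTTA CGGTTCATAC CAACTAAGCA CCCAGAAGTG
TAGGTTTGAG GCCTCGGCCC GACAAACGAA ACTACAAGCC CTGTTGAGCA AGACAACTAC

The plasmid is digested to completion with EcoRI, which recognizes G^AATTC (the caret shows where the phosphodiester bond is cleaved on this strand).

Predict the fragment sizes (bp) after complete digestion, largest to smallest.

EcoRI sites (GAATTC) start at positions 79, 132.
EcoRI cuts after the first base of each site, so after positions 79, 132.
Circular molecule, 2 cuts → 2 fragments:
  80–132 → 53 bp
  133–240 then 1–79 → 108 + 79 = 187 bp
Sorted largest to smallest: 187, 53 bp.

187, 53 bp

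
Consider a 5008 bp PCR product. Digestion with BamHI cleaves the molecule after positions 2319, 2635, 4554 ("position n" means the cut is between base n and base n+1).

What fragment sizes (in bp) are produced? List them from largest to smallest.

Linear molecule, 3 cuts → 4 fragments:
  2319 − 0 = 2319 bp
  2635 − 2319 = 316 bp
  4554 − 2635 = 1919 bp
  5008 − 4554 = 454 bp
Sorted largest to smallest: 2319, 1919, 454, 316 bp.

2319, 1919, 454, 316 bp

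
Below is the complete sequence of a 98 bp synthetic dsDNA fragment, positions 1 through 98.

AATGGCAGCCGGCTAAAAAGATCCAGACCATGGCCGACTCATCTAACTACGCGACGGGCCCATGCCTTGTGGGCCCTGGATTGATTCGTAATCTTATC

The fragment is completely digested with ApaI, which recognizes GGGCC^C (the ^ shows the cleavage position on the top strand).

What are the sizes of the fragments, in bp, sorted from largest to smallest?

ApaI sites (GGGCCC) start at positions 56, 71.
ApaI cuts after base 5 of each site (before the last base), so after positions 60, 75.
Linear molecule, 2 cuts → 3 fragments:
  1–60 → 60 bp
  61–75 → 15 bp
  76–98 → 23 bp
Sorted largest to smallest: 60, 23, 15 bp.

60, 23, 15 bp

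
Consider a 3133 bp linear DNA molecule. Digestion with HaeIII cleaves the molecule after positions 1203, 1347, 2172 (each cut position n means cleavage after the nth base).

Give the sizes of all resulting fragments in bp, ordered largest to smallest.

Linear molecule, 3 cuts → 4 fragments:
  1203 − 0 = 1203 bp
  1347 − 1203 = 144 bp
  2172 − 1347 = 825 bp
  3133 − 2172 = 961 bp
Sorted largest to smallest: 1203, 961, 825, 144 bp.

1203, 961, 825, 144 bp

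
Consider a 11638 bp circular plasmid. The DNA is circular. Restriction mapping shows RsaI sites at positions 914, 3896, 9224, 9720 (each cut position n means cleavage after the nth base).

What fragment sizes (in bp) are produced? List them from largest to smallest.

Circular molecule, 4 cuts → 4 fragments:
  3896 − 914 = 2982 bp
  9224 − 3896 = 5328 bp
  9720 − 9224 = 496 bp
  wrap: 11638 − 9720 + 914 = 2832 bp
Sorted largest to smallest: 5328, 2982, 2832, 496 bp.

5328, 2982, 2832, 496 bp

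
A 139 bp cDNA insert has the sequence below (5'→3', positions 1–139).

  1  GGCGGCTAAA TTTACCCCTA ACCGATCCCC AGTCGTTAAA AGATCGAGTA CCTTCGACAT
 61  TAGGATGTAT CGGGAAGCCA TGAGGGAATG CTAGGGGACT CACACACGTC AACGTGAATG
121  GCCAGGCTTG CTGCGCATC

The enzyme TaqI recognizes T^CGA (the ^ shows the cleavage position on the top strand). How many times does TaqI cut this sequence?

2

TCGA occurs starting at positions 44, 54.
TaqI cuts at 2 sites.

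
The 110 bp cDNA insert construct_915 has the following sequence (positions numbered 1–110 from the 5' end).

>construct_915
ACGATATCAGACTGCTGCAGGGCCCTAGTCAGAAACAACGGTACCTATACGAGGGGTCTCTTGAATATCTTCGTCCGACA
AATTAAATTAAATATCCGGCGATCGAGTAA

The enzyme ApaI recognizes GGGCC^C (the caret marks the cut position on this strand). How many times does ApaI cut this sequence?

1

GGGCCC occurs starting at position 20.
ApaI cuts at 1 site.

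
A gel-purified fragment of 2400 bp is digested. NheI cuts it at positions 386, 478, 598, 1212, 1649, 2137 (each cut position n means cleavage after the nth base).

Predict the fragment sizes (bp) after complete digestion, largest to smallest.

Linear molecule, 6 cuts → 7 fragments:
  386 − 0 = 386 bp
  478 − 386 = 92 bp
  598 − 478 = 120 bp
  1212 − 598 = 614 bp
  1649 − 1212 = 437 bp
  2137 − 1649 = 488 bp
  2400 − 2137 = 263 bp
Sorted largest to smallest: 614, 488, 437, 386, 263, 120, 92 bp.

614, 488, 437, 386, 263, 120, 92 bp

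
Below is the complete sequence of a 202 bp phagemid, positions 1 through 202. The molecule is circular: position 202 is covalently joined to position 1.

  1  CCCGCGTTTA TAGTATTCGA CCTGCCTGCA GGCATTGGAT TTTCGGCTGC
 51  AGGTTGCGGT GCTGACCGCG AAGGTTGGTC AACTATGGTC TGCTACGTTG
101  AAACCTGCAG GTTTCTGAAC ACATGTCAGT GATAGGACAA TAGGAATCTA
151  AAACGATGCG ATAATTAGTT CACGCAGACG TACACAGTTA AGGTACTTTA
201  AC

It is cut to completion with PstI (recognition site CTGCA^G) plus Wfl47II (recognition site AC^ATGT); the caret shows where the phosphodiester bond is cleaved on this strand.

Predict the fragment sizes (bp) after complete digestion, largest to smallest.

PstI sites (CTGCAG) start at positions 26, 47, 105.
PstI cuts after base 5 of each site (before the last base), so after positions 30, 51, 109.
The Wfl47II site (ACATGT) starts at position 121.
Wfl47II cuts after base 2 of each site, so after position 122.
Combined cut positions: 30, 51, 109, 122.
Circular molecule, 4 cuts → 4 fragments:
  31–51 → 21 bp
  52–109 → 58 bp
  110–122 → 13 bp
  123–202 then 1–30 → 80 + 30 = 110 bp
Sorted largest to smallest: 110, 58, 21, 13 bp.

110, 58, 21, 13 bp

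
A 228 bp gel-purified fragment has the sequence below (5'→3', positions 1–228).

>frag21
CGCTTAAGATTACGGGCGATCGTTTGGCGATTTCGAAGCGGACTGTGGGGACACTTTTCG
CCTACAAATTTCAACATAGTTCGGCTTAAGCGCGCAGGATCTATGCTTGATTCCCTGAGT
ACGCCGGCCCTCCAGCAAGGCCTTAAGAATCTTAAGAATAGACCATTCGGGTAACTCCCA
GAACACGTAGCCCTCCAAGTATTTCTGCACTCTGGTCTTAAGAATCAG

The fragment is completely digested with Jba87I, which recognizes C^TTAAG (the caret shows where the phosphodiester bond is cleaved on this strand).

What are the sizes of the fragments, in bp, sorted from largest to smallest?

Jba87I sites (CTTAAG) start at positions 3, 85, 142, 151, 217.
Jba87I cuts after the first base of each site, so after positions 3, 85, 142, 151, 217.
Linear molecule, 5 cuts → 6 fragments:
  1–3 → 3 bp
  4–85 → 82 bp
  86–142 → 57 bp
  143–151 → 9 bp
  152–217 → 66 bp
  218–228 → 11 bp
Sorted largest to smallest: 82, 66, 57, 11, 9, 3 bp.

82, 66, 57, 11, 9, 3 bp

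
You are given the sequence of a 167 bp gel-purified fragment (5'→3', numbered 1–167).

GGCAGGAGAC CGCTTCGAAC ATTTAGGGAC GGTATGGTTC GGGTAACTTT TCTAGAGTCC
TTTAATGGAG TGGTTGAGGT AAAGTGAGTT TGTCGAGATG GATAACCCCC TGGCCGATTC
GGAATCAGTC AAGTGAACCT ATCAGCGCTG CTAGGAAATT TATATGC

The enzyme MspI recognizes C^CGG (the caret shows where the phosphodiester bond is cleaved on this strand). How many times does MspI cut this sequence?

0

No occurrence of CCGG is present in the sequence.
MspI does not cut: 0 sites.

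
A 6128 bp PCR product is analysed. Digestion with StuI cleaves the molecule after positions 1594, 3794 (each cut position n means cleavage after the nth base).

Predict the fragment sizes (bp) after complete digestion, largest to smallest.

Linear molecule, 2 cuts → 3 fragments:
  1594 − 0 = 1594 bp
  3794 − 1594 = 2200 bp
  6128 − 3794 = 2334 bp
Sorted largest to smallest: 2334, 2200, 1594 bp.

2334, 2200, 1594 bp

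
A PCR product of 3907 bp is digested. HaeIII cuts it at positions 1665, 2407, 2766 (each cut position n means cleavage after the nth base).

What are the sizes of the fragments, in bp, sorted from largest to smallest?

1665, 1141, 742, 359 bp

Linear molecule, 3 cuts → 4 fragments:
  1665 − 0 = 1665 bp
  2407 − 1665 = 742 bp
  2766 − 2407 = 359 bp
  3907 − 2766 = 1141 bp
Sorted largest to smallest: 1665, 1141, 742, 359 bp.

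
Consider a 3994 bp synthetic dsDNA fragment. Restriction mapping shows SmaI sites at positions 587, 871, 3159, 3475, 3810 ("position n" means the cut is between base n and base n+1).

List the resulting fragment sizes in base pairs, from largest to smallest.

Linear molecule, 5 cuts → 6 fragments:
  587 − 0 = 587 bp
  871 − 587 = 284 bp
  3159 − 871 = 2288 bp
  3475 − 3159 = 316 bp
  3810 − 3475 = 335 bp
  3994 − 3810 = 184 bp
Sorted largest to smallest: 2288, 587, 335, 316, 284, 184 bp.

2288, 587, 335, 316, 284, 184 bp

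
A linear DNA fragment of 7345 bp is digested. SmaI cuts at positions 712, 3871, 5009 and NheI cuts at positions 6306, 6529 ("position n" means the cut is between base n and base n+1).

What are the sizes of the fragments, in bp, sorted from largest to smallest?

3159, 1297, 1138, 816, 712, 223 bp

Combined cut positions (sorted): 712, 3871, 5009, 6306, 6529.
Linear molecule, 5 cuts → 6 fragments:
  712 − 0 = 712 bp
  3871 − 712 = 3159 bp
  5009 − 3871 = 1138 bp
  6306 − 5009 = 1297 bp
  6529 − 6306 = 223 bp
  7345 − 6529 = 816 bp
Sorted largest to smallest: 3159, 1297, 1138, 816, 712, 223 bp.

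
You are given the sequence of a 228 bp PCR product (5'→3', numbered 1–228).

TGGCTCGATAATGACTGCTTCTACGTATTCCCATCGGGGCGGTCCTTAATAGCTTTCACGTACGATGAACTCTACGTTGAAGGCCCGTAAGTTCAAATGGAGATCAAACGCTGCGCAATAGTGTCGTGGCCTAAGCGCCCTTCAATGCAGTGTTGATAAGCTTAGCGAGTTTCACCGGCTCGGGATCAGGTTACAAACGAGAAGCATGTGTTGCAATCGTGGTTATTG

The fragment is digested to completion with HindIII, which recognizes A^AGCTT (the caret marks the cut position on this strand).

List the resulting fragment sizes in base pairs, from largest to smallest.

The HindIII site (AAGCTT) starts at position 158.
HindIII cuts after the first base of each site, so after position 158.
Linear molecule, 1 cut → 2 fragments:
  1–158 → 158 bp
  159–228 → 70 bp
Sorted largest to smallest: 158, 70 bp.

158, 70 bp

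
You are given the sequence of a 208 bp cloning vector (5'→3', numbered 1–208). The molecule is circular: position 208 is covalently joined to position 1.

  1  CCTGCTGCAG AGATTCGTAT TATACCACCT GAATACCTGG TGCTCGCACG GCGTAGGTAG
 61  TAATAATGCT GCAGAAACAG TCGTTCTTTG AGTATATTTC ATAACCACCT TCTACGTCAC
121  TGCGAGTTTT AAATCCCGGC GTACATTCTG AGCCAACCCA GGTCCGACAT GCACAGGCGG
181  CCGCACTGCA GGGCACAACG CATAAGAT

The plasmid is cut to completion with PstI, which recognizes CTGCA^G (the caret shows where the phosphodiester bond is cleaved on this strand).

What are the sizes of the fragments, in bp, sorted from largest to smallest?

117, 64, 27 bp

PstI sites (CTGCAG) start at positions 5, 69, 186.
PstI cuts after base 5 of each site (before the last base), so after positions 9, 73, 190.
Circular molecule, 3 cuts → 3 fragments:
  10–73 → 64 bp
  74–190 → 117 bp
  191–208 then 1–9 → 18 + 9 = 27 bp
Sorted largest to smallest: 117, 64, 27 bp.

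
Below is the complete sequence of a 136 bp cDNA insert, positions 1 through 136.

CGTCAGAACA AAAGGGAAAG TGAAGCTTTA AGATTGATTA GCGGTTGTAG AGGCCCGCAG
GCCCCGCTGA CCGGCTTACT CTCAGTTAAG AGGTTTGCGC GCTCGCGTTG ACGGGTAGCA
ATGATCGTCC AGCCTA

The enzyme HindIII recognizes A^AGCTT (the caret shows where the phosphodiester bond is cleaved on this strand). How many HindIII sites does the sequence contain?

1

AAGCTT occurs starting at position 23.
HindIII cuts at 1 site.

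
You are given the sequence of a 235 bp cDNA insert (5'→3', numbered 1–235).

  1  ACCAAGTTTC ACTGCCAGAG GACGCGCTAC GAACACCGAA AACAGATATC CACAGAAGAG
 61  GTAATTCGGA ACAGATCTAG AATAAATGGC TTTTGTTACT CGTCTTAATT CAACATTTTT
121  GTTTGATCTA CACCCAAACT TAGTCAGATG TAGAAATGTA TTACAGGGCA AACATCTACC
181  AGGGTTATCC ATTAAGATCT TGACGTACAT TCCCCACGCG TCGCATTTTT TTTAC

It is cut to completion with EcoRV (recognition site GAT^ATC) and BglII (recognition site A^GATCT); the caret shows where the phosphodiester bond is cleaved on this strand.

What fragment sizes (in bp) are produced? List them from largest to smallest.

122, 47, 40, 26 bp

The EcoRV site (GATATC) starts at position 45.
EcoRV cuts after base 3 of each site, so after position 47.
BglII sites (AGATCT) start at positions 73, 195.
BglII cuts after the first base of each site, so after positions 73, 195.
Combined cut positions: 47, 73, 195.
Linear molecule, 3 cuts → 4 fragments:
  1–47 → 47 bp
  48–73 → 26 bp
  74–195 → 122 bp
  196–235 → 40 bp
Sorted largest to smallest: 122, 47, 40, 26 bp.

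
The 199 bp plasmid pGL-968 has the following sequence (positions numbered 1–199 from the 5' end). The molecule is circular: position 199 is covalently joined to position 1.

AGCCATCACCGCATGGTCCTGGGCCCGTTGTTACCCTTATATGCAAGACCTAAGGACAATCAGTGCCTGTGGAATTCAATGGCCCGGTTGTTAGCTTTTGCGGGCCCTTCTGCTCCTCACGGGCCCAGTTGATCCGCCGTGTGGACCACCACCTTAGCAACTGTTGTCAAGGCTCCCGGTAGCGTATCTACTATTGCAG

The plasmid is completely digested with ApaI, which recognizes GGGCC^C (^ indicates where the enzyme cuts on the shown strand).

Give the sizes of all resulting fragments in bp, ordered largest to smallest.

99, 81, 19 bp

ApaI sites (GGGCCC) start at positions 21, 102, 121.
ApaI cuts after base 5 of each site (before the last base), so after positions 25, 106, 125.
Circular molecule, 3 cuts → 3 fragments:
  26–106 → 81 bp
  107–125 → 19 bp
  126–199 then 1–25 → 74 + 25 = 99 bp
Sorted largest to smallest: 99, 81, 19 bp.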